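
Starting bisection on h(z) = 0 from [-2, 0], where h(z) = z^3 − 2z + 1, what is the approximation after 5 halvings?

-1.5625

midpoint -1: h = 2 > 0 → [-2, -1]
midpoint -1.5: h = 0.625 > 0 → [-2, -1.5]
midpoint -1.75: h = -0.859375 < 0 → [-1.75, -1.5]
midpoint -1.625: h = -0.041 < 0 → [-1.625, -1.5]
midpoint -1.5625: h = 0.3103 > 0 → [-1.625, -1.5625]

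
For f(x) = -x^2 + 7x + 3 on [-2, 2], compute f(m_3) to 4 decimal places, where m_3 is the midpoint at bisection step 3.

-0.7500

x = 0 gives f = 3, positive; keep [-2, 0]
x = -1 gives f = -5, negative; keep [-1, 0]
x = -0.5 gives f = -0.75, negative; keep [-0.5, 0]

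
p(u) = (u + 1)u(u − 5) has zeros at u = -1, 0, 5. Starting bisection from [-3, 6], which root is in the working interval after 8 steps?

5

midpoint 1.5: p = -13.125 < 0 → [1.5, 6]
midpoint 3.75: p = -22.265625 < 0 → [3.75, 6]
midpoint 4.875: p = -3.580078 < 0 → [4.875, 6]
midpoint 5.4375: p = 15.3142 > 0 → [4.875, 5.4375]
midpoint 5.15625: p = 4.9599 > 0 → [4.875, 5.15625]
midpoint 5.015625: p = 0.4714 > 0 → [4.875, 5.015625]
midpoint 4.9453125: p = -1.6079 < 0 → [4.9453125, 5.015625]
midpoint 4.98046875: p = -0.5817 < 0 → [4.98046875, 5.015625]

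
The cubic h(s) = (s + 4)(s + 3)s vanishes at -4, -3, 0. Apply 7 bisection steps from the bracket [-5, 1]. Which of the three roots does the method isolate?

h(-2) = -4 < 0, so the root lies in [-2, 1]
h(-0.5) = -4.375 < 0, so the root lies in [-0.5, 1]
h(0.25) = 3.453125 > 0, so the root lies in [-0.5, 0.25]
h(-0.125) = -1.3926 < 0, so the root lies in [-0.125, 0.25]
h(0.0625) = 0.7776 > 0, so the root lies in [-0.125, 0.0625]
h(-0.03125) = -0.3682 < 0, so the root lies in [-0.03125, 0.0625]
h(0.015625) = 0.1892 > 0, so the root lies in [-0.03125, 0.015625]

0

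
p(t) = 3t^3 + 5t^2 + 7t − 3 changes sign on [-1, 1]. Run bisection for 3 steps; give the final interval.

m = 0, p(m) = -3 (−); new bracket [0, 1]
m = 0.5, p(m) = 2.125 (+); new bracket [0, 0.5]
m = 0.25, p(m) = -0.890625 (−); new bracket [0.25, 0.5]

[0.25, 0.5]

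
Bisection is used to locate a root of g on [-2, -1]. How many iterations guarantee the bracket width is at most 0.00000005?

Width after n steps is 1/2^n. Need 2^n ≥ 1/0.00000005 = 20000000.
2^24 = 16777216 < 20000000 ≤ 2^25 = 33554432, so n = 25.

25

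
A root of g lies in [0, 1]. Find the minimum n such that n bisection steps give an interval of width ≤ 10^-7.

24

Width after n steps is 1/2^n. Need 2^n ≥ 1/10^-7 = 10000000.
2^23 = 8388608 < 10000000 ≤ 2^24 = 16777216, so n = 24.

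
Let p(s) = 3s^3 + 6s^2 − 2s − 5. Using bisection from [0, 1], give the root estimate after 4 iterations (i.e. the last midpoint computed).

p(0.5) = -4.125 < 0, so the root lies in [0.5, 1]
p(0.75) = -1.859375 < 0, so the root lies in [0.75, 1]
p(0.875) = -0.146484 < 0, so the root lies in [0.875, 1]
p(0.9375) = 0.8704 > 0, so the root lies in [0.875, 0.9375]

0.9375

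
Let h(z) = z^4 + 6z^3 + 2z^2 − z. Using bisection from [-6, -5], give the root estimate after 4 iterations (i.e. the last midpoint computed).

m = -5.5, h(m) = -17.1875 (−); new bracket [-6, -5.5]
m = -5.75, h(m) = 24.347656 (+); new bracket [-5.75, -5.5]
m = -5.625, h(m) = 2.164307 (+); new bracket [-5.625, -5.5]
m = -5.5625, h(m) = -7.8535 (−); new bracket [-5.625, -5.5625]

-5.5625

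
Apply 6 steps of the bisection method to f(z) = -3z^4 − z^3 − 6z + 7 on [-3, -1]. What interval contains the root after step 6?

[-1.65625, -1.625]

m = -2, f(m) = -21 (−); new bracket [-2, -1]
m = -1.5, f(m) = 4.1875 (+); new bracket [-2, -1.5]
m = -1.75, f(m) = -5.277344 (−); new bracket [-1.75, -1.5]
m = -1.625, f(m) = 0.1223 (+); new bracket [-1.75, -1.625]
m = -1.6875, f(m) = -2.397 (−); new bracket [-1.6875, -1.625]
m = -1.65625, f(m) = -1.094 (−); new bracket [-1.65625, -1.625]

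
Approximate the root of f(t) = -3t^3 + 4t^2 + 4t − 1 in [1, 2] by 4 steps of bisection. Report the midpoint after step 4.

f(1.5) = 3.875 > 0, so the root lies in [1.5, 2]
f(1.75) = 2.171875 > 0, so the root lies in [1.75, 2]
f(1.875) = 0.787109 > 0, so the root lies in [1.875, 2]
f(1.9375) = -0.054 < 0, so the root lies in [1.875, 1.9375]

1.9375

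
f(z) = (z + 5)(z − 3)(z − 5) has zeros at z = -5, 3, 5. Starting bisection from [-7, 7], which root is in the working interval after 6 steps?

f(0) = 75 > 0, so the root lies in [-7, 0]
f(-3.5) = 82.875 > 0, so the root lies in [-7, -3.5]
f(-5.25) = -21.140625 < 0, so the root lies in [-5.25, -3.5]
f(-4.375) = 43.2129 > 0, so the root lies in [-5.25, -4.375]
f(-4.8125) = 14.3738 > 0, so the root lies in [-5.25, -4.8125]
f(-5.03125) = -2.5176 < 0, so the root lies in [-5.03125, -4.8125]

-5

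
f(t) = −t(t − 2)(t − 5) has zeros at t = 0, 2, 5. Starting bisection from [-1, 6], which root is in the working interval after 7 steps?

midpoint 2.5: f = 3.125 > 0 → [2.5, 6]
midpoint 4.25: f = 7.171875 > 0 → [4.25, 6]
midpoint 5.125: f = -2.001953 < 0 → [4.25, 5.125]
midpoint 4.6875: f = 3.9368 > 0 → [4.6875, 5.125]
midpoint 4.90625: f = 1.3368 > 0 → [4.90625, 5.125]
midpoint 5.015625: f = -0.2363 < 0 → [4.90625, 5.015625]
midpoint 4.9609375: f = 0.5738 > 0 → [4.9609375, 5.015625]

5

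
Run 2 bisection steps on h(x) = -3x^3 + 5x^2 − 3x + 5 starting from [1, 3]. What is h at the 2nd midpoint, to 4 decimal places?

x = 2 gives h = -5, negative; keep [1, 2]
x = 1.5 gives h = 1.625, positive; keep [1.5, 2]

1.6250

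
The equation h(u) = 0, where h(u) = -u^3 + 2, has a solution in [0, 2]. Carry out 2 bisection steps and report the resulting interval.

[1, 1.5]

midpoint 1: h = 1 > 0 → [1, 2]
midpoint 1.5: h = -1.375 < 0 → [1, 1.5]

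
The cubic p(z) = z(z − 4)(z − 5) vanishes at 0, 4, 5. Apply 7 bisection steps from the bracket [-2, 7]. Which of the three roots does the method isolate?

0

m = 2.5, p(m) = 9.375 (+); new bracket [-2, 2.5]
m = 0.25, p(m) = 4.453125 (+); new bracket [-2, 0.25]
m = -0.875, p(m) = -25.060547 (−); new bracket [-0.875, 0.25]
m = -0.3125, p(m) = -7.1594 (−); new bracket [-0.3125, 0.25]
m = -0.03125, p(m) = -0.6338 (−); new bracket [-0.03125, 0.25]
m = 0.109375, p(m) = 2.0811 (+); new bracket [-0.03125, 0.109375]
m = 0.0390625, p(m) = 0.7676 (+); new bracket [-0.03125, 0.0390625]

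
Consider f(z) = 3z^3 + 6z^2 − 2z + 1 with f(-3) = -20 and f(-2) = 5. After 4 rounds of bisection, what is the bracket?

[-2.375, -2.3125]

m = -2.5, f(m) = -3.375 (−); new bracket [-2.5, -2]
m = -2.25, f(m) = 1.703125 (+); new bracket [-2.5, -2.25]
m = -2.375, f(m) = -0.595703 (−); new bracket [-2.375, -2.25]
m = -2.3125, f(m) = 0.6116 (+); new bracket [-2.375, -2.3125]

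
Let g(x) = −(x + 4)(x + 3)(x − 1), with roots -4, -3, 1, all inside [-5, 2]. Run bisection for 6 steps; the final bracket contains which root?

1

midpoint -1.5: g = 9.375 > 0 → [-1.5, 2]
midpoint 0.25: g = 10.359375 > 0 → [0.25, 2]
midpoint 1.125: g = -2.642578 < 0 → [0.25, 1.125]
midpoint 0.6875: g = 5.4016 > 0 → [0.6875, 1.125]
midpoint 0.90625: g = 1.7967 > 0 → [0.90625, 1.125]
midpoint 1.015625: g = -0.3147 < 0 → [0.90625, 1.015625]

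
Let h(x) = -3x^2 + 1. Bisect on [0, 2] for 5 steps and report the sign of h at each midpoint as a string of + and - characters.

-+--+

x = 1 gives h = -2, negative; keep [0, 1]
x = 0.5 gives h = 0.25, positive; keep [0.5, 1]
x = 0.75 gives h = -0.6875, negative; keep [0.5, 0.75]
x = 0.625 gives h = -0.1719, negative; keep [0.5, 0.625]
x = 0.5625 gives h = 0.0508, positive; keep [0.5625, 0.625]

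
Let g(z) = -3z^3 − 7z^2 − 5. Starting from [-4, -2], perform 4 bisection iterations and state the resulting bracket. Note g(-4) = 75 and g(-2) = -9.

[-2.625, -2.5]

m = -3, g(m) = 13 (+); new bracket [-3, -2]
m = -2.5, g(m) = -1.875 (−); new bracket [-3, -2.5]
m = -2.75, g(m) = 4.453125 (+); new bracket [-2.75, -2.5]
m = -2.625, g(m) = 1.0293 (+); new bracket [-2.625, -2.5]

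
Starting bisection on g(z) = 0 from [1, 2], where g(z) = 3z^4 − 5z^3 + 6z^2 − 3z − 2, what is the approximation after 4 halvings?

g(1.5) = 5.3125 > 0, so the root lies in [1, 1.5]
g(1.25) = 1.183594 > 0, so the root lies in [1, 1.25]
g(1.125) = -0.094971 < 0, so the root lies in [1.125, 1.25]
g(1.1875) = 0.4913 > 0, so the root lies in [1.125, 1.1875]

1.1875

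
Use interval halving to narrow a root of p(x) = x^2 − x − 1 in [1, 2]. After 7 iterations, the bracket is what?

[1.6171875, 1.625]

m = 1.5, p(m) = -0.25 (−); new bracket [1.5, 2]
m = 1.75, p(m) = 0.3125 (+); new bracket [1.5, 1.75]
m = 1.625, p(m) = 0.015625 (+); new bracket [1.5, 1.625]
m = 1.5625, p(m) = -0.1211 (−); new bracket [1.5625, 1.625]
m = 1.59375, p(m) = -0.0537 (−); new bracket [1.59375, 1.625]
m = 1.609375, p(m) = -0.0193 (−); new bracket [1.609375, 1.625]
m = 1.6171875, p(m) = -0.0019 (−); new bracket [1.6171875, 1.625]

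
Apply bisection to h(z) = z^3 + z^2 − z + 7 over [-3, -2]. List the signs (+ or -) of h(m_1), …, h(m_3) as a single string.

+--

h(-2.5) = 0.125 > 0, so the root lies in [-3, -2.5]
h(-2.75) = -3.484375 < 0, so the root lies in [-2.75, -2.5]
h(-2.625) = -1.572266 < 0, so the root lies in [-2.625, -2.5]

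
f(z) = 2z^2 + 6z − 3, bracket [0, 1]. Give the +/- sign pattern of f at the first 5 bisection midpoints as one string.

+--+-

midpoint 0.5: f = 0.5 > 0 → [0, 0.5]
midpoint 0.25: f = -1.375 < 0 → [0.25, 0.5]
midpoint 0.375: f = -0.46875 < 0 → [0.375, 0.5]
midpoint 0.4375: f = 0.0078 > 0 → [0.375, 0.4375]
midpoint 0.40625: f = -0.2324 < 0 → [0.40625, 0.4375]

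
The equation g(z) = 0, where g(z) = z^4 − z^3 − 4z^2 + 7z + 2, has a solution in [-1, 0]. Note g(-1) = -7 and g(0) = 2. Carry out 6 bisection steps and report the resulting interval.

midpoint -0.5: g = -2.3125 < 0 → [-0.5, 0]
midpoint -0.25: g = 0.019531 > 0 → [-0.5, -0.25]
midpoint -0.375: g = -1.11499 < 0 → [-0.375, -0.25]
midpoint -0.3125: g = -0.5381 < 0 → [-0.3125, -0.25]
midpoint -0.28125: g = -0.2567 < 0 → [-0.28125, -0.25]
midpoint -0.265625: g = -0.1179 < 0 → [-0.265625, -0.25]

[-0.265625, -0.25]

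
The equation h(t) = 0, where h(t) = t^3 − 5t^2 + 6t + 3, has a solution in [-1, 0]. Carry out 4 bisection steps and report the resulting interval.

[-0.375, -0.3125]

midpoint -0.5: h = -1.375 < 0 → [-0.5, 0]
midpoint -0.25: h = 1.171875 > 0 → [-0.5, -0.25]
midpoint -0.375: h = -0.005859 < 0 → [-0.375, -0.25]
midpoint -0.3125: h = 0.6062 > 0 → [-0.375, -0.3125]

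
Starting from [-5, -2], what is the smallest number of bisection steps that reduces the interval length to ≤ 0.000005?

20

Width after n steps is 3/2^n. Need 2^n ≥ 3/0.000005 = 600000.
2^19 = 524288 < 600000 ≤ 2^20 = 1048576, so n = 20.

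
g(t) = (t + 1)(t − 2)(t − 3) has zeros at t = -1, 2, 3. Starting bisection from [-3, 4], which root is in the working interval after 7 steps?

-1

g(0.5) = 5.625 > 0, so the root lies in [-3, 0.5]
g(-1.25) = -3.453125 < 0, so the root lies in [-1.25, 0.5]
g(-0.375) = 5.009766 > 0, so the root lies in [-1.25, -0.375]
g(-0.8125) = 2.0105 > 0, so the root lies in [-1.25, -0.8125]
g(-1.03125) = -0.3819 < 0, so the root lies in [-1.03125, -0.8125]
g(-0.921875) = 0.8953 > 0, so the root lies in [-1.03125, -0.921875]
g(-0.9765625) = 0.2774 > 0, so the root lies in [-1.03125, -0.9765625]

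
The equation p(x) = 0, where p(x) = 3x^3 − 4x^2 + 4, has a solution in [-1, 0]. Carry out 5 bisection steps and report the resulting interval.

[-0.8125, -0.78125]

p(-0.5) = 2.625 > 0, so the root lies in [-1, -0.5]
p(-0.75) = 0.484375 > 0, so the root lies in [-1, -0.75]
p(-0.875) = -1.072266 < 0, so the root lies in [-0.875, -0.75]
p(-0.8125) = -0.2498 < 0, so the root lies in [-0.8125, -0.75]
p(-0.78125) = 0.1281 > 0, so the root lies in [-0.8125, -0.78125]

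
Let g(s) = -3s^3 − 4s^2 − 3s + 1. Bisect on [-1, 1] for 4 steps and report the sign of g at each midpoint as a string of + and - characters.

midpoint 0: g = 1 > 0 → [0, 1]
midpoint 0.5: g = -1.875 < 0 → [0, 0.5]
midpoint 0.25: g = -0.046875 < 0 → [0, 0.25]
midpoint 0.125: g = 0.5566 > 0 → [0.125, 0.25]

+--+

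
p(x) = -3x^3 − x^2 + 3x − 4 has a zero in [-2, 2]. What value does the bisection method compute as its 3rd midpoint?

-1.5

midpoint 0: p = -4 < 0 → [-2, 0]
midpoint -1: p = -5 < 0 → [-2, -1]
midpoint -1.5: p = -0.625 < 0 → [-2, -1.5]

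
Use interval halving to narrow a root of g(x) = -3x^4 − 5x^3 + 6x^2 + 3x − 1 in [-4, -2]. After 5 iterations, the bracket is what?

[-2.375, -2.3125]

m = -3, g(m) = -64 (−); new bracket [-3, -2]
m = -2.5, g(m) = -10.0625 (−); new bracket [-2.5, -2]
m = -2.25, g(m) = 2.691406 (+); new bracket [-2.5, -2.25]
m = -2.375, g(m) = -2.7488 (−); new bracket [-2.375, -2.25]
m = -2.3125, g(m) = 0.1884 (+); new bracket [-2.375, -2.3125]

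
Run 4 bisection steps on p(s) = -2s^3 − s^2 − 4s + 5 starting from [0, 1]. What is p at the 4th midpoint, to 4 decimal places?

0.0171

p(0.5) = 2.5 > 0, so the root lies in [0.5, 1]
p(0.75) = 0.59375 > 0, so the root lies in [0.75, 1]
p(0.875) = -0.605469 < 0, so the root lies in [0.75, 0.875]
p(0.8125) = 0.0171 > 0, so the root lies in [0.8125, 0.875]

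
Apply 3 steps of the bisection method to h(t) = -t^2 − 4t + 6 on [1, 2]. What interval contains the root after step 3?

[1.125, 1.25]

h(1.5) = -2.25 < 0, so the root lies in [1, 1.5]
h(1.25) = -0.5625 < 0, so the root lies in [1, 1.25]
h(1.125) = 0.234375 > 0, so the root lies in [1.125, 1.25]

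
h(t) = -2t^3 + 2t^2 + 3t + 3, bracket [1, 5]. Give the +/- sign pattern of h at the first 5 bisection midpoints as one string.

t = 3 gives h = -24, negative; keep [1, 3]
t = 2 gives h = 1, positive; keep [2, 3]
t = 2.5 gives h = -8.25, negative; keep [2, 2.5]
t = 2.25 gives h = -2.9062, negative; keep [2, 2.25]
t = 2.125 gives h = -0.7852, negative; keep [2, 2.125]

-+---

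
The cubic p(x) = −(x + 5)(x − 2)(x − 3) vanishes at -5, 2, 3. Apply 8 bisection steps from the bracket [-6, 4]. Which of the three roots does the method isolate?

-5

midpoint -1: p = -48 < 0 → [-6, -1]
midpoint -3.5: p = -53.625 < 0 → [-6, -3.5]
midpoint -4.75: p = -13.078125 < 0 → [-6, -4.75]
midpoint -5.375: p = 23.1621 > 0 → [-5.375, -4.75]
midpoint -5.0625: p = 3.5588 > 0 → [-5.0625, -4.75]
midpoint -4.90625: p = -5.119 < 0 → [-5.0625, -4.90625]
midpoint -4.984375: p = -0.8713 < 0 → [-5.0625, -4.984375]
midpoint -5.0234375: p = 1.3208 > 0 → [-5.0234375, -4.984375]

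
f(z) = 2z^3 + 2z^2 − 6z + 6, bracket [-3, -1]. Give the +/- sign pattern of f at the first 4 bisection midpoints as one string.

++--

midpoint -2: f = 10 > 0 → [-3, -2]
midpoint -2.5: f = 2.25 > 0 → [-3, -2.5]
midpoint -2.75: f = -3.96875 < 0 → [-2.75, -2.5]
midpoint -2.625: f = -0.6445 < 0 → [-2.625, -2.5]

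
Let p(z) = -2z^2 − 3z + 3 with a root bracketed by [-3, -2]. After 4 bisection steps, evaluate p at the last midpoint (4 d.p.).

-0.0078

m = -2.5, p(m) = -2 (−); new bracket [-2.5, -2]
m = -2.25, p(m) = -0.375 (−); new bracket [-2.25, -2]
m = -2.125, p(m) = 0.34375 (+); new bracket [-2.25, -2.125]
m = -2.1875, p(m) = -0.0078 (−); new bracket [-2.1875, -2.125]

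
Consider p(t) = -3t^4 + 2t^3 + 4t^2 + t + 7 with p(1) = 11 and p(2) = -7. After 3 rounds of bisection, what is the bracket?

t = 1.5 gives p = 9.0625, positive; keep [1.5, 2]
t = 1.75 gives p = 3.582031, positive; keep [1.75, 2]
t = 1.875 gives p = -0.957764, negative; keep [1.75, 1.875]

[1.75, 1.875]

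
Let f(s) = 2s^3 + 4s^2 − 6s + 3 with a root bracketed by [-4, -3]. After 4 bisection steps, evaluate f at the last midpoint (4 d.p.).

1.4448

m = -3.5, f(m) = -12.75 (−); new bracket [-3.5, -3]
m = -3.25, f(m) = -3.90625 (−); new bracket [-3.25, -3]
m = -3.125, f(m) = -0.222656 (−); new bracket [-3.125, -3]
m = -3.0625, f(m) = 1.4448 (+); new bracket [-3.125, -3.0625]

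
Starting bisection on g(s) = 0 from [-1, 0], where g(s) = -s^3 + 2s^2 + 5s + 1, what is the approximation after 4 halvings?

-0.1875

g(-0.5) = -0.875 < 0, so the root lies in [-0.5, 0]
g(-0.25) = -0.109375 < 0, so the root lies in [-0.25, 0]
g(-0.125) = 0.408203 > 0, so the root lies in [-0.25, -0.125]
g(-0.1875) = 0.1394 > 0, so the root lies in [-0.25, -0.1875]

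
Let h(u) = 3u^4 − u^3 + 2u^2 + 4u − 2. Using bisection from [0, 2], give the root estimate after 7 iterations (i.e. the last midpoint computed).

u = 1 gives h = 6, positive; keep [0, 1]
u = 0.5 gives h = 0.5625, positive; keep [0, 0.5]
u = 0.25 gives h = -0.878906, negative; keep [0.25, 0.5]
u = 0.375 gives h = -0.2122, negative; keep [0.375, 0.5]
u = 0.4375 gives h = 0.159, positive; keep [0.375, 0.4375]
u = 0.40625 gives h = -0.0303, negative; keep [0.40625, 0.4375]
u = 0.421875 gives h = 0.0634, positive; keep [0.40625, 0.421875]

0.421875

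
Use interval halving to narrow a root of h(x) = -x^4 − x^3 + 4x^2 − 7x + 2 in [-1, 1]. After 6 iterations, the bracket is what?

x = 0 gives h = 2, positive; keep [0, 1]
x = 0.5 gives h = -0.6875, negative; keep [0, 0.5]
x = 0.25 gives h = 0.480469, positive; keep [0.25, 0.5]
x = 0.375 gives h = -0.135, negative; keep [0.25, 0.375]
x = 0.3125 gives h = 0.1631, positive; keep [0.3125, 0.375]
x = 0.34375 gives h = 0.0118, positive; keep [0.34375, 0.375]

[0.34375, 0.375]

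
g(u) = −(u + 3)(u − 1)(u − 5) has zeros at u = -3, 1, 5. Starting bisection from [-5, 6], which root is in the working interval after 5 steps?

-3

u = 0.5 gives g = -7.875, negative; keep [-5, 0.5]
u = -2.25 gives g = -17.671875, negative; keep [-5, -2.25]
u = -3.625 gives g = 24.931641, positive; keep [-3.625, -2.25]
u = -2.9375 gives g = -1.9534, negative; keep [-3.625, -2.9375]
u = -3.28125 gives g = 9.9715, positive; keep [-3.28125, -2.9375]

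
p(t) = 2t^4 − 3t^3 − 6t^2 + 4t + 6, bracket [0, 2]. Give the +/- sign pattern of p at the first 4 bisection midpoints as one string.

+-+-

p(1) = 3 > 0, so the root lies in [1, 2]
p(1.5) = -1.5 < 0, so the root lies in [1, 1.5]
p(1.25) = 0.648438 > 0, so the root lies in [1.25, 1.5]
p(1.375) = -0.4937 < 0, so the root lies in [1.25, 1.375]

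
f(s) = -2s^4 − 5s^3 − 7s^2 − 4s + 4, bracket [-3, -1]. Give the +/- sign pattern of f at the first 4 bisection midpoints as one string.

s = -2 gives f = -8, negative; keep [-2, -1]
s = -1.5 gives f = 1, positive; keep [-2, -1.5]
s = -1.75 gives f = -2.398438, negative; keep [-1.75, -1.5]
s = -1.625 gives f = -0.4751, negative; keep [-1.625, -1.5]

-+--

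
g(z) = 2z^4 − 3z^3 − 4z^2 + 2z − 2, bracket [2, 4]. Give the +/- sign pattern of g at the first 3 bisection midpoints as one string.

++-

midpoint 3: g = 49 > 0 → [2, 3]
midpoint 2.5: g = 9.25 > 0 → [2, 2.5]
midpoint 2.25: g = -0.664062 < 0 → [2.25, 2.5]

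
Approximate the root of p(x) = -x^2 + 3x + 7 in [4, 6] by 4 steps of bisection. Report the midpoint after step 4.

midpoint 5: p = -3 < 0 → [4, 5]
midpoint 4.5: p = 0.25 > 0 → [4.5, 5]
midpoint 4.75: p = -1.3125 < 0 → [4.5, 4.75]
midpoint 4.625: p = -0.5156 < 0 → [4.5, 4.625]

4.625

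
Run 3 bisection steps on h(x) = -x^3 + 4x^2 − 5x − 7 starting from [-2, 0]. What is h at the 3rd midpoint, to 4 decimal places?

h(-1) = 3 > 0, so the root lies in [-1, 0]
h(-0.5) = -3.375 < 0, so the root lies in [-1, -0.5]
h(-0.75) = -0.578125 < 0, so the root lies in [-1, -0.75]

-0.5781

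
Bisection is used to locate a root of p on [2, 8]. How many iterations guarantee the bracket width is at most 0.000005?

Width after n steps is 6/2^n. Need 2^n ≥ 6/0.000005 = 1200000.
2^20 = 1048576 < 1200000 ≤ 2^21 = 2097152, so n = 21.

21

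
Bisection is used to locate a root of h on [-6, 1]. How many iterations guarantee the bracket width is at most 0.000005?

21

Width after n steps is 7/2^n. Need 2^n ≥ 7/0.000005 = 1400000.
2^20 = 1048576 < 1400000 ≤ 2^21 = 2097152, so n = 21.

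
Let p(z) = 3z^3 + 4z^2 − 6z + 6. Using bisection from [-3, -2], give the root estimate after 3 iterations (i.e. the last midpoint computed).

p(-2.5) = -0.875 < 0, so the root lies in [-2.5, -2]
p(-2.25) = 5.578125 > 0, so the root lies in [-2.5, -2.25]
p(-2.375) = 2.623047 > 0, so the root lies in [-2.5, -2.375]

-2.375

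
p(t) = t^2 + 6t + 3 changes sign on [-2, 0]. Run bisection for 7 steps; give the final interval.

m = -1, p(m) = -2 (−); new bracket [-1, 0]
m = -0.5, p(m) = 0.25 (+); new bracket [-1, -0.5]
m = -0.75, p(m) = -0.9375 (−); new bracket [-0.75, -0.5]
m = -0.625, p(m) = -0.3594 (−); new bracket [-0.625, -0.5]
m = -0.5625, p(m) = -0.0586 (−); new bracket [-0.5625, -0.5]
m = -0.53125, p(m) = 0.0947 (+); new bracket [-0.5625, -0.53125]
m = -0.546875, p(m) = 0.0178 (+); new bracket [-0.5625, -0.546875]

[-0.5625, -0.546875]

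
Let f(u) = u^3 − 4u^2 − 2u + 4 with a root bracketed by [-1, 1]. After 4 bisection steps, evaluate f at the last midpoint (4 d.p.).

-0.1426

m = 0, f(m) = 4 (+); new bracket [0, 1]
m = 0.5, f(m) = 2.125 (+); new bracket [0.5, 1]
m = 0.75, f(m) = 0.671875 (+); new bracket [0.75, 1]
m = 0.875, f(m) = -0.1426 (−); new bracket [0.75, 0.875]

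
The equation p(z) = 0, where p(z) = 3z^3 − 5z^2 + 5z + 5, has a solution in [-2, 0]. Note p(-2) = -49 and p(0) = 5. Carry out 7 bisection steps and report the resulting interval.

[-0.578125, -0.5625]

midpoint -1: p = -8 < 0 → [-1, 0]
midpoint -0.5: p = 0.875 > 0 → [-1, -0.5]
midpoint -0.75: p = -2.828125 < 0 → [-0.75, -0.5]
midpoint -0.625: p = -0.8105 < 0 → [-0.625, -0.5]
midpoint -0.5625: p = 0.0715 > 0 → [-0.625, -0.5625]
midpoint -0.59375: p = -0.3594 < 0 → [-0.59375, -0.5625]
midpoint -0.578125: p = -0.1414 < 0 → [-0.578125, -0.5625]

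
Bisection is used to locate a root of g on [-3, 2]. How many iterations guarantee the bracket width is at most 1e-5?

Width after n steps is 5/2^n. Need 2^n ≥ 5/1e-5 = 500000.
2^18 = 262144 < 500000 ≤ 2^19 = 524288, so n = 19.

19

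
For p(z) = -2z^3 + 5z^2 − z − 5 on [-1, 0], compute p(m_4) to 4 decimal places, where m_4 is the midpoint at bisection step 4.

0.1860

p(-0.5) = -3 < 0, so the root lies in [-1, -0.5]
p(-0.75) = -0.59375 < 0, so the root lies in [-1, -0.75]
p(-0.875) = 1.042969 > 0, so the root lies in [-0.875, -0.75]
p(-0.8125) = 0.186 > 0, so the root lies in [-0.8125, -0.75]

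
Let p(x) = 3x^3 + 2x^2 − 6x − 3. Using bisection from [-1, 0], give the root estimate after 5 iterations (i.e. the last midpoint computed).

-0.46875

x = -0.5 gives p = 0.125, positive; keep [-0.5, 0]
x = -0.25 gives p = -1.421875, negative; keep [-0.5, -0.25]
x = -0.375 gives p = -0.626953, negative; keep [-0.5, -0.375]
x = -0.4375 gives p = -0.2434, negative; keep [-0.5, -0.4375]
x = -0.46875 gives p = -0.057, negative; keep [-0.5, -0.46875]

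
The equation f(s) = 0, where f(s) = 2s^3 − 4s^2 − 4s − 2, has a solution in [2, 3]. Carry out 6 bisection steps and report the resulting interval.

[2.828125, 2.84375]

midpoint 2.5: f = -5.75 < 0 → [2.5, 3]
midpoint 2.75: f = -1.65625 < 0 → [2.75, 3]
midpoint 2.875: f = 0.964844 > 0 → [2.75, 2.875]
midpoint 2.8125: f = -0.396 < 0 → [2.8125, 2.875]
midpoint 2.84375: f = 0.2717 > 0 → [2.8125, 2.84375]
midpoint 2.828125: f = -0.0653 < 0 → [2.828125, 2.84375]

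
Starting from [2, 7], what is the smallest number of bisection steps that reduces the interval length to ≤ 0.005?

10

Width after n steps is 5/2^n. Need 2^n ≥ 5/0.005 = 1000.
2^9 = 512 < 1000 ≤ 2^10 = 1024, so n = 10.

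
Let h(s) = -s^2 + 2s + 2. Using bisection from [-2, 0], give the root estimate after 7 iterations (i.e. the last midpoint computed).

midpoint -1: h = -1 < 0 → [-1, 0]
midpoint -0.5: h = 0.75 > 0 → [-1, -0.5]
midpoint -0.75: h = -0.0625 < 0 → [-0.75, -0.5]
midpoint -0.625: h = 0.3594 > 0 → [-0.75, -0.625]
midpoint -0.6875: h = 0.1523 > 0 → [-0.75, -0.6875]
midpoint -0.71875: h = 0.0459 > 0 → [-0.75, -0.71875]
midpoint -0.734375: h = -0.0081 < 0 → [-0.734375, -0.71875]

-0.734375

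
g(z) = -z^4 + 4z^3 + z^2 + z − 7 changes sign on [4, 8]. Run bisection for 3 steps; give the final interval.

z = 6 gives g = -397, negative; keep [4, 6]
z = 5 gives g = -102, negative; keep [4, 5]
z = 4.5 gives g = -27.8125, negative; keep [4, 4.5]

[4, 4.5]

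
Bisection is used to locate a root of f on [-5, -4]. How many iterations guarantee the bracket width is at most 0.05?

Width after n steps is 1/2^n. Need 2^n ≥ 1/0.05 = 20.
2^4 = 16 < 20 ≤ 2^5 = 32, so n = 5.

5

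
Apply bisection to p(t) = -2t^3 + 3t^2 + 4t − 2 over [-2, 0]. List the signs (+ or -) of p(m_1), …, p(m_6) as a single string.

m = -1, p(m) = -1 (−); new bracket [-2, -1]
m = -1.5, p(m) = 5.5 (+); new bracket [-1.5, -1]
m = -1.25, p(m) = 1.59375 (+); new bracket [-1.25, -1]
m = -1.125, p(m) = 0.1445 (+); new bracket [-1.125, -1]
m = -1.0625, p(m) = -0.4644 (−); new bracket [-1.125, -1.0625]
m = -1.09375, p(m) = -0.1693 (−); new bracket [-1.125, -1.09375]

-+++--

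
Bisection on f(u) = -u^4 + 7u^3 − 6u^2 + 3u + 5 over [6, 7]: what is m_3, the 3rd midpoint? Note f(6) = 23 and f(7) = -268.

m = 6.5, f(m) = -91.6875 (−); new bracket [6, 6.5]
m = 6.25, f(m) = -27.519531 (−); new bracket [6, 6.25]
m = 6.125, f(m) = -0.658447 (−); new bracket [6, 6.125]

6.125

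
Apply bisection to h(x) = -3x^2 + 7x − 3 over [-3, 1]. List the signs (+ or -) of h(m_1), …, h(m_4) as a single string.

midpoint -1: h = -13 < 0 → [-1, 1]
midpoint 0: h = -3 < 0 → [0, 1]
midpoint 0.5: h = -0.25 < 0 → [0.5, 1]
midpoint 0.75: h = 0.5625 > 0 → [0.5, 0.75]

---+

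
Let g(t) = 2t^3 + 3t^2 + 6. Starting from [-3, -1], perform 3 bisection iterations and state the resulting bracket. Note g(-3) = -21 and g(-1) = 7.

[-2.25, -2]

g(-2) = 2 > 0, so the root lies in [-3, -2]
g(-2.5) = -6.5 < 0, so the root lies in [-2.5, -2]
g(-2.25) = -1.59375 < 0, so the root lies in [-2.25, -2]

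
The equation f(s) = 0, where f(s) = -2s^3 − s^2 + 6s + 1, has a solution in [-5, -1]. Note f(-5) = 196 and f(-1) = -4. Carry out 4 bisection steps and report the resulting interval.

midpoint -3: f = 28 > 0 → [-3, -1]
midpoint -2: f = 1 > 0 → [-2, -1]
midpoint -1.5: f = -3.5 < 0 → [-2, -1.5]
midpoint -1.75: f = -1.8438 < 0 → [-2, -1.75]

[-2, -1.75]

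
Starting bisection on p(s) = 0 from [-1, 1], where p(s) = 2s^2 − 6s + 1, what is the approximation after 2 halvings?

s = 0 gives p = 1, positive; keep [0, 1]
s = 0.5 gives p = -1.5, negative; keep [0, 0.5]

0.5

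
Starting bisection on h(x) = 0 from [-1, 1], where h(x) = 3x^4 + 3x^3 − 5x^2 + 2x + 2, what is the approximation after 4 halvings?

-0.375

midpoint 0: h = 2 > 0 → [-1, 0]
midpoint -0.5: h = -0.4375 < 0 → [-0.5, 0]
midpoint -0.25: h = 1.152344 > 0 → [-0.5, -0.25]
midpoint -0.375: h = 0.448 > 0 → [-0.5, -0.375]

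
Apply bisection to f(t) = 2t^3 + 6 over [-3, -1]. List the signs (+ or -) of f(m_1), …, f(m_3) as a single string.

m = -2, f(m) = -10 (−); new bracket [-2, -1]
m = -1.5, f(m) = -0.75 (−); new bracket [-1.5, -1]
m = -1.25, f(m) = 2.09375 (+); new bracket [-1.5, -1.25]

--+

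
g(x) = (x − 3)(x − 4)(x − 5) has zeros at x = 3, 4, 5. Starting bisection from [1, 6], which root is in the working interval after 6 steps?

3

m = 3.5, g(m) = 0.375 (+); new bracket [1, 3.5]
m = 2.25, g(m) = -3.609375 (−); new bracket [2.25, 3.5]
m = 2.875, g(m) = -0.298828 (−); new bracket [2.875, 3.5]
m = 3.1875, g(m) = 0.2761 (+); new bracket [2.875, 3.1875]
m = 3.03125, g(m) = 0.0596 (+); new bracket [2.875, 3.03125]
m = 2.953125, g(m) = -0.1004 (−); new bracket [2.953125, 3.03125]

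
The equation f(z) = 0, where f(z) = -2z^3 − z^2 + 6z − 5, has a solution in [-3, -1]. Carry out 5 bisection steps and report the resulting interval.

[-2.3125, -2.25]

f(-2) = -5 < 0, so the root lies in [-3, -2]
f(-2.5) = 5 > 0, so the root lies in [-2.5, -2]
f(-2.25) = -0.78125 < 0, so the root lies in [-2.5, -2.25]
f(-2.375) = 1.9023 > 0, so the root lies in [-2.375, -2.25]
f(-2.3125) = 0.5103 > 0, so the root lies in [-2.3125, -2.25]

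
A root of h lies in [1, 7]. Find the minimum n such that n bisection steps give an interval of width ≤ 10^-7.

26

Width after n steps is 6/2^n. Need 2^n ≥ 6/10^-7 = 60000000.
2^25 = 33554432 < 60000000 ≤ 2^26 = 67108864, so n = 26.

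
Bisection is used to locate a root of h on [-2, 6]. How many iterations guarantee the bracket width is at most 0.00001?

20

Width after n steps is 8/2^n. Need 2^n ≥ 8/0.00001 = 800000.
2^19 = 524288 < 800000 ≤ 2^20 = 1048576, so n = 20.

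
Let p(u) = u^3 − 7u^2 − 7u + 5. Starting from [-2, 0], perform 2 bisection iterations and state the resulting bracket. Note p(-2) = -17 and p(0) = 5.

midpoint -1: p = 4 > 0 → [-2, -1]
midpoint -1.5: p = -3.625 < 0 → [-1.5, -1]

[-1.5, -1]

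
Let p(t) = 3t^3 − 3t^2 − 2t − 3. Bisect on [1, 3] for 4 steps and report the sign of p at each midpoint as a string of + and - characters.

p(2) = 5 > 0, so the root lies in [1, 2]
p(1.5) = -2.625 < 0, so the root lies in [1.5, 2]
p(1.75) = 0.390625 > 0, so the root lies in [1.5, 1.75]
p(1.625) = -1.2988 < 0, so the root lies in [1.625, 1.75]

+-+-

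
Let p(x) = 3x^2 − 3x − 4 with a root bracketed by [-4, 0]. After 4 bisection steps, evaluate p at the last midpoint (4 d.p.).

-0.0625

p(-2) = 14 > 0, so the root lies in [-2, 0]
p(-1) = 2 > 0, so the root lies in [-1, 0]
p(-0.5) = -1.75 < 0, so the root lies in [-1, -0.5]
p(-0.75) = -0.0625 < 0, so the root lies in [-1, -0.75]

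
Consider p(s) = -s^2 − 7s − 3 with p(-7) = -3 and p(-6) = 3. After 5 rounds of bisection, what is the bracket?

midpoint -6.5: p = 0.25 > 0 → [-7, -6.5]
midpoint -6.75: p = -1.3125 < 0 → [-6.75, -6.5]
midpoint -6.625: p = -0.515625 < 0 → [-6.625, -6.5]
midpoint -6.5625: p = -0.1289 < 0 → [-6.5625, -6.5]
midpoint -6.53125: p = 0.0615 > 0 → [-6.5625, -6.53125]

[-6.5625, -6.53125]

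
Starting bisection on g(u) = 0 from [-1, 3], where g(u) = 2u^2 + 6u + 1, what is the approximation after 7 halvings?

m = 1, g(m) = 9 (+); new bracket [-1, 1]
m = 0, g(m) = 1 (+); new bracket [-1, 0]
m = -0.5, g(m) = -1.5 (−); new bracket [-0.5, 0]
m = -0.25, g(m) = -0.375 (−); new bracket [-0.25, 0]
m = -0.125, g(m) = 0.2812 (+); new bracket [-0.25, -0.125]
m = -0.1875, g(m) = -0.0547 (−); new bracket [-0.1875, -0.125]
m = -0.15625, g(m) = 0.1113 (+); new bracket [-0.1875, -0.15625]

-0.15625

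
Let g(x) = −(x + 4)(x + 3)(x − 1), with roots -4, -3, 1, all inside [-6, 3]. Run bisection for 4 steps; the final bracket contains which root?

g(-1.5) = 9.375 > 0, so the root lies in [-1.5, 3]
g(0.75) = 4.453125 > 0, so the root lies in [0.75, 3]
g(1.875) = -25.060547 < 0, so the root lies in [0.75, 1.875]
g(1.3125) = -7.1594 < 0, so the root lies in [0.75, 1.3125]

1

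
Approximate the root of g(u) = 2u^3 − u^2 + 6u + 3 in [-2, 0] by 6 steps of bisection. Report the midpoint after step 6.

-0.46875

midpoint -1: g = -6 < 0 → [-1, 0]
midpoint -0.5: g = -0.5 < 0 → [-0.5, 0]
midpoint -0.25: g = 1.40625 > 0 → [-0.5, -0.25]
midpoint -0.375: g = 0.5039 > 0 → [-0.5, -0.375]
midpoint -0.4375: g = 0.0161 > 0 → [-0.5, -0.4375]
midpoint -0.46875: g = -0.2382 < 0 → [-0.46875, -0.4375]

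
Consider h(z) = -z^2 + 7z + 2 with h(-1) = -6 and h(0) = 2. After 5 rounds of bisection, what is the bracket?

m = -0.5, h(m) = -1.75 (−); new bracket [-0.5, 0]
m = -0.25, h(m) = 0.1875 (+); new bracket [-0.5, -0.25]
m = -0.375, h(m) = -0.765625 (−); new bracket [-0.375, -0.25]
m = -0.3125, h(m) = -0.2852 (−); new bracket [-0.3125, -0.25]
m = -0.28125, h(m) = -0.0479 (−); new bracket [-0.28125, -0.25]

[-0.28125, -0.25]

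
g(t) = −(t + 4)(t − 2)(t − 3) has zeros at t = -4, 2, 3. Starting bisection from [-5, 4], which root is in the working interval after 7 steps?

-4

m = -0.5, g(m) = -30.625 (−); new bracket [-5, -0.5]
m = -2.75, g(m) = -34.140625 (−); new bracket [-5, -2.75]
m = -3.875, g(m) = -5.048828 (−); new bracket [-5, -3.875]
m = -4.4375, g(m) = 20.947 (+); new bracket [-4.4375, -3.875]
m = -4.15625, g(m) = 6.8837 (+); new bracket [-4.15625, -3.875]
m = -4.015625, g(m) = 0.6594 (+); new bracket [-4.015625, -3.875]
m = -3.9453125, g(m) = -2.2582 (−); new bracket [-4.015625, -3.9453125]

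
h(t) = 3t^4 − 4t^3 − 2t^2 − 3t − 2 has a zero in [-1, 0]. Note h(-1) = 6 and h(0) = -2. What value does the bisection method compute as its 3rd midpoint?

-0.625

h(-0.5) = -0.3125 < 0, so the root lies in [-1, -0.5]
h(-0.75) = 1.761719 > 0, so the root lies in [-0.75, -0.5]
h(-0.625) = 0.528076 > 0, so the root lies in [-0.625, -0.5]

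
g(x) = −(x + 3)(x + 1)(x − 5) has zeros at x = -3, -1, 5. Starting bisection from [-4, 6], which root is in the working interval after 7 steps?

5

g(1) = 32 > 0, so the root lies in [1, 6]
g(3.5) = 43.875 > 0, so the root lies in [3.5, 6]
g(4.75) = 11.140625 > 0, so the root lies in [4.75, 6]
g(5.375) = -20.0215 < 0, so the root lies in [4.75, 5.375]
g(5.0625) = -3.0549 < 0, so the root lies in [4.75, 5.0625]
g(4.90625) = 4.3778 > 0, so the root lies in [4.90625, 5.0625]
g(4.984375) = 0.7466 > 0, so the root lies in [4.984375, 5.0625]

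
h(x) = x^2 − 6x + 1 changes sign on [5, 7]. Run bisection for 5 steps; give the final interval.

midpoint 6: h = 1 > 0 → [5, 6]
midpoint 5.5: h = -1.75 < 0 → [5.5, 6]
midpoint 5.75: h = -0.4375 < 0 → [5.75, 6]
midpoint 5.875: h = 0.2656 > 0 → [5.75, 5.875]
midpoint 5.8125: h = -0.0898 < 0 → [5.8125, 5.875]

[5.8125, 5.875]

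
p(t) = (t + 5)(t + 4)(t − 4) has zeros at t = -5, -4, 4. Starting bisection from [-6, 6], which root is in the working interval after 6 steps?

4

t = 0 gives p = -80, negative; keep [0, 6]
t = 3 gives p = -56, negative; keep [3, 6]
t = 4.5 gives p = 40.375, positive; keep [3, 4.5]
t = 3.75 gives p = -16.9531, negative; keep [3.75, 4.5]
t = 4.125 gives p = 9.2676, positive; keep [3.75, 4.125]
t = 3.9375 gives p = -4.4338, negative; keep [3.9375, 4.125]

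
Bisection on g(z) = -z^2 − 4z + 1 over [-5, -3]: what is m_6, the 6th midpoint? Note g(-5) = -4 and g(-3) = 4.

-4.21875

g(-4) = 1 > 0, so the root lies in [-5, -4]
g(-4.5) = -1.25 < 0, so the root lies in [-4.5, -4]
g(-4.25) = -0.0625 < 0, so the root lies in [-4.25, -4]
g(-4.125) = 0.4844 > 0, so the root lies in [-4.25, -4.125]
g(-4.1875) = 0.2148 > 0, so the root lies in [-4.25, -4.1875]
g(-4.21875) = 0.0771 > 0, so the root lies in [-4.25, -4.21875]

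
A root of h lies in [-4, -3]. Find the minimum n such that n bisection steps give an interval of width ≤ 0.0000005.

21

Width after n steps is 1/2^n. Need 2^n ≥ 1/0.0000005 = 2000000.
2^20 = 1048576 < 2000000 ≤ 2^21 = 2097152, so n = 21.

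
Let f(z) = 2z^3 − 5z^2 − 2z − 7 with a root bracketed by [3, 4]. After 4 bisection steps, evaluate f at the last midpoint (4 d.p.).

0.5952

midpoint 3.5: f = 10.5 > 0 → [3, 3.5]
midpoint 3.25: f = 2.34375 > 0 → [3, 3.25]
midpoint 3.125: f = -1.042969 < 0 → [3.125, 3.25]
midpoint 3.1875: f = 0.5952 > 0 → [3.125, 3.1875]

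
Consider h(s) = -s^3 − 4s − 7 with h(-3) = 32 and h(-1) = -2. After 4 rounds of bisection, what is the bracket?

[-1.375, -1.25]

h(-2) = 9 > 0, so the root lies in [-2, -1]
h(-1.5) = 2.375 > 0, so the root lies in [-1.5, -1]
h(-1.25) = -0.046875 < 0, so the root lies in [-1.5, -1.25]
h(-1.375) = 1.0996 > 0, so the root lies in [-1.375, -1.25]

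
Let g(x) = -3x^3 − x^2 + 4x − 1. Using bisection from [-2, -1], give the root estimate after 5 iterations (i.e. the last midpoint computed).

x = -1.5 gives g = 0.875, positive; keep [-1.5, -1]
x = -1.25 gives g = -1.703125, negative; keep [-1.5, -1.25]
x = -1.375 gives g = -0.591797, negative; keep [-1.5, -1.375]
x = -1.4375 gives g = 0.095, positive; keep [-1.4375, -1.375]
x = -1.40625 gives g = -0.2598, negative; keep [-1.4375, -1.40625]

-1.40625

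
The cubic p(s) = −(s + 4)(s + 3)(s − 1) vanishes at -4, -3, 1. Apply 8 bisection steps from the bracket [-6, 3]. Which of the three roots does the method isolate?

1

midpoint -1.5: p = 9.375 > 0 → [-1.5, 3]
midpoint 0.75: p = 4.453125 > 0 → [0.75, 3]
midpoint 1.875: p = -25.060547 < 0 → [0.75, 1.875]
midpoint 1.3125: p = -7.1594 < 0 → [0.75, 1.3125]
midpoint 1.03125: p = -0.6338 < 0 → [0.75, 1.03125]
midpoint 0.890625: p = 2.0811 > 0 → [0.890625, 1.03125]
midpoint 0.9609375: p = 0.7676 > 0 → [0.9609375, 1.03125]
midpoint 0.99609375: p = 0.078 > 0 → [0.99609375, 1.03125]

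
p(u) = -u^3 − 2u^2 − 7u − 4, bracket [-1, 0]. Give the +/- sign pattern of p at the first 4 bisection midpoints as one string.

-+-+

p(-0.5) = -0.875 < 0, so the root lies in [-1, -0.5]
p(-0.75) = 0.546875 > 0, so the root lies in [-0.75, -0.5]
p(-0.625) = -0.162109 < 0, so the root lies in [-0.75, -0.625]
p(-0.6875) = 0.1921 > 0, so the root lies in [-0.6875, -0.625]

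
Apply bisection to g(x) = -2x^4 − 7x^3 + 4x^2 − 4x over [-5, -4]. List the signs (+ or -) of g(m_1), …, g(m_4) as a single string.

---+

x = -4.5 gives g = -83.25, negative; keep [-4.5, -4]
x = -4.25 gives g = -25.898438, negative; keep [-4.25, -4]
x = -4.125 gives g = -3.174316, negative; keep [-4.125, -4]
x = -4.0625 gives g = 6.8376, positive; keep [-4.125, -4.0625]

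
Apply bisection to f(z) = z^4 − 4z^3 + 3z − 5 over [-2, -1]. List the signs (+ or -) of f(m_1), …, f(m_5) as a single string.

z = -1.5 gives f = 9.0625, positive; keep [-1.5, -1]
z = -1.25 gives f = 1.503906, positive; keep [-1.25, -1]
z = -1.125 gives f = -1.077881, negative; keep [-1.25, -1.125]
z = -1.1875 gives f = 0.1243, positive; keep [-1.1875, -1.125]
z = -1.15625 gives f = -0.4982, negative; keep [-1.1875, -1.15625]

++-+-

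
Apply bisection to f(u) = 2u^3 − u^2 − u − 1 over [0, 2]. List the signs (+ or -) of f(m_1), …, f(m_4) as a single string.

-++-

m = 1, f(m) = -1 (−); new bracket [1, 2]
m = 1.5, f(m) = 2 (+); new bracket [1, 1.5]
m = 1.25, f(m) = 0.09375 (+); new bracket [1, 1.25]
m = 1.125, f(m) = -0.543 (−); new bracket [1.125, 1.25]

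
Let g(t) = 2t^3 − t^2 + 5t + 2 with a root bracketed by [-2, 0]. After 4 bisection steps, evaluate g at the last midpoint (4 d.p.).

-0.1211

m = -1, g(m) = -6 (−); new bracket [-1, 0]
m = -0.5, g(m) = -1 (−); new bracket [-0.5, 0]
m = -0.25, g(m) = 0.65625 (+); new bracket [-0.5, -0.25]
m = -0.375, g(m) = -0.1211 (−); new bracket [-0.375, -0.25]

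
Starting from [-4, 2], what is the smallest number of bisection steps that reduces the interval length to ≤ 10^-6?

23

Width after n steps is 6/2^n. Need 2^n ≥ 6/10^-6 = 6000000.
2^22 = 4194304 < 6000000 ≤ 2^23 = 8388608, so n = 23.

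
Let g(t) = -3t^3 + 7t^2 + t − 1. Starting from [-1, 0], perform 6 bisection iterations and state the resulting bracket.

midpoint -0.5: g = 0.625 > 0 → [-0.5, 0]
midpoint -0.25: g = -0.765625 < 0 → [-0.5, -0.25]
midpoint -0.375: g = -0.232422 < 0 → [-0.5, -0.375]
midpoint -0.4375: g = 0.1536 > 0 → [-0.4375, -0.375]
midpoint -0.40625: g = -0.0498 < 0 → [-0.4375, -0.40625]
midpoint -0.421875: g = 0.0492 > 0 → [-0.421875, -0.40625]

[-0.421875, -0.40625]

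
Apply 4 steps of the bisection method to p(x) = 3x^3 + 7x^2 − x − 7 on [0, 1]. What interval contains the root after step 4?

[0.875, 0.9375]

m = 0.5, p(m) = -5.375 (−); new bracket [0.5, 1]
m = 0.75, p(m) = -2.546875 (−); new bracket [0.75, 1]
m = 0.875, p(m) = -0.505859 (−); new bracket [0.875, 1]
m = 0.9375, p(m) = 0.6868 (+); new bracket [0.875, 0.9375]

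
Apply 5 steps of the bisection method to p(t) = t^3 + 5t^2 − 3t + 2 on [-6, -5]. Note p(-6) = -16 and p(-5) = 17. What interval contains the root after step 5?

p(-5.5) = 3.375 > 0, so the root lies in [-6, -5.5]
p(-5.75) = -5.546875 < 0, so the root lies in [-5.75, -5.5]
p(-5.625) = -0.900391 < 0, so the root lies in [-5.625, -5.5]
p(-5.5625) = 1.283 > 0, so the root lies in [-5.625, -5.5625]
p(-5.59375) = 0.2028 > 0, so the root lies in [-5.625, -5.59375]

[-5.625, -5.59375]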